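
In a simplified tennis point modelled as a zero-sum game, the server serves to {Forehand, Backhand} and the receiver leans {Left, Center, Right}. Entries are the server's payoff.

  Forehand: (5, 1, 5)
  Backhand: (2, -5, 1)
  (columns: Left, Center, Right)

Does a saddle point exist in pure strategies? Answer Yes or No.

Row minima: Forehand → 1, Backhand → -5; maximin = 1.
Column maxima: Left → 5, Center → 1, Right → 5; minimax = 1.
maximin = minimax = 1, so a saddle point exists.

Yes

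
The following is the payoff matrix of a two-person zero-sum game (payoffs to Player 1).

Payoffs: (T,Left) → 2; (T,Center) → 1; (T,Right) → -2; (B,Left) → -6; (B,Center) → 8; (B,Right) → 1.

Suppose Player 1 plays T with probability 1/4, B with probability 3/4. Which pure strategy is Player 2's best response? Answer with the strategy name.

If Player 2 plays Left, Player 1's expected payoff is (1/4)·2 + (3/4)·(-6) = -4.
If Player 2 plays Center, Player 1's expected payoff is (1/4)·1 + (3/4)·8 = 25/4.
If Player 2 plays Right, Player 1's expected payoff is (1/4)·(-2) + (3/4)·1 = 1/4.
Player 2 minimizes Player 1's payoff; the smallest is -4, so the best response is Left.

Left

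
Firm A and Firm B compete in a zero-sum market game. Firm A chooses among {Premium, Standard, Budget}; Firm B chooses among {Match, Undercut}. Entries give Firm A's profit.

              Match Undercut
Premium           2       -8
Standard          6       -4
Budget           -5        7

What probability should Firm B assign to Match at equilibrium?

1/2

Row minima: Premium → -8, Standard → -4, Budget → -5; maximin = -4.
Column maxima: Match → 6, Undercut → 7; minimax = 6.
-4 ≠ 6, so there is no saddle point; optimal play is mixed.
Premium is strictly dominated by Standard, so Firm A never plays it.
On the remaining 2×2 (Standard, Budget vs Match, Undercut):
Let Firm A play Standard with probability p. Expected payoff against Match: 6p + (-5)(1−p) = 11p − 5; against Undercut: (-4)p + 7(1−p) = −11p + 7.
Setting these equal: 11p − 5 = −11p + 7 ⇒ 22p = 12 ⇒ p = 6/11, and the value is (11)·(6/11) − 5 = 1.
For Firm B: with q = P(Match), equating Standard's and Budget's payoffs gives 10q − 4 = −12q + 7 ⇒ q = 1/2.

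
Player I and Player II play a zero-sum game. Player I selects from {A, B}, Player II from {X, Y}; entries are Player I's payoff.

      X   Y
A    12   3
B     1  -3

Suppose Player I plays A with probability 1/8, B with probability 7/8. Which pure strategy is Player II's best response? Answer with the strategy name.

If Player II plays X, Player I's expected payoff is (1/8)·12 + (7/8)·1 = 19/8.
If Player II plays Y, Player I's expected payoff is (1/8)·3 + (7/8)·(-3) = -9/4.
Player II minimizes Player I's payoff; the smallest is -9/4, so the best response is Y.

Y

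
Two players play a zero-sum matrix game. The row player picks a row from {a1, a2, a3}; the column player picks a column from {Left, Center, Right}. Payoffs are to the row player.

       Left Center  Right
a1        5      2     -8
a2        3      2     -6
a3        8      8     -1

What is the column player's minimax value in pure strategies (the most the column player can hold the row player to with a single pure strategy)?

Column maxima: Left → 8, Center → 8, Right → -1.
The smallest of these is -1.

-1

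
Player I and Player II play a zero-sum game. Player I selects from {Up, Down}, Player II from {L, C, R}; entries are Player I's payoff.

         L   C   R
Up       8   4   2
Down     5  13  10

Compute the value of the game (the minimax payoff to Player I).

70/11

Row minima: Up → 2, Down → 5; maximin = 5.
Column maxima: L → 8, C → 13, R → 10; minimax = 8.
5 ≠ 8, so there is no saddle point; optimal play is mixed.
C is strictly dominated by R (it gives Player I strictly more in every row), so Player II never plays it.
On the remaining 2×2 (Up, Down vs L, R):
Let Player I play Up with probability p. Expected payoff against L: 8p + 5(1−p) = 3p + 5; against R: 2p + 10(1−p) = −8p + 10.
Setting these equal: 3p + 5 = −8p + 10 ⇒ 11p = 5 ⇒ p = 5/11, and the value is (3)·(5/11) + 5 = 70/11.
For Player II: with q = P(L), equating Up's and Down's payoffs gives 6q + 2 = −5q + 10 ⇒ q = 8/11.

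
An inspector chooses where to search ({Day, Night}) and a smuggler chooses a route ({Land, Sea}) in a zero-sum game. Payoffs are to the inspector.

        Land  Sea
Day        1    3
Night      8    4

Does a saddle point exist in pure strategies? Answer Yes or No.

Row minima: Day → 1, Night → 4; maximin = 4.
Column maxima: Land → 8, Sea → 4; minimax = 4.
maximin = minimax = 4, so a saddle point exists.

Yes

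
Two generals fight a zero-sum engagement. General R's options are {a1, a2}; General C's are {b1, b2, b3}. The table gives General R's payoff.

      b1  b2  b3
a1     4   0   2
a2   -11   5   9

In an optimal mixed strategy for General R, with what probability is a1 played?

4/5

Row minima: a1 → 0, a2 → -11; maximin = 0.
Column maxima: b1 → 4, b2 → 5, b3 → 9; minimax = 4.
0 ≠ 4, so there is no saddle point; optimal play is mixed.
b3 is strictly dominated by b2 (it gives General R strictly more in every row), so General C never plays it.
On the remaining 2×2 (a1, a2 vs b1, b2):
Let General R play a1 with probability p. Expected payoff against b1: 4p + (-11)(1−p) = 15p − 11; against b2: 0p + 5(1−p) = −5p + 5.
Setting these equal: 15p − 11 = −5p + 5 ⇒ 20p = 16 ⇒ p = 4/5, and the value is (15)·(4/5) − 11 = 1.
For General C: with q = P(b1), equating a1's and a2's payoffs gives 4q = −16q + 5 ⇒ q = 1/4.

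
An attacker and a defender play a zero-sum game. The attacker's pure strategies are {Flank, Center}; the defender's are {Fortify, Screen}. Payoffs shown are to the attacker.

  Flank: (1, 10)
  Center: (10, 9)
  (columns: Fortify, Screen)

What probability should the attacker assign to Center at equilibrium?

9/10

Row minima: Flank → 1, Center → 9; maximin = 9.
Column maxima: Fortify → 10, Screen → 10; minimax = 10.
9 ≠ 10, so there is no saddle point; optimal play is mixed.
Let the attacker play Flank with probability p. Expected payoff against Fortify: 1p + 10(1−p) = −9p + 10; against Screen: 10p + 9(1−p) = p + 9.
Setting these equal: −9p + 10 = p + 9 ⇒ −10p = -1 ⇒ p = 1/10, and the value is (-9)·(1/10) + 10 = 91/10.
For the defender: with q = P(Fortify), equating Flank's and Center's payoffs gives −9q + 10 = q + 9 ⇒ q = 1/10.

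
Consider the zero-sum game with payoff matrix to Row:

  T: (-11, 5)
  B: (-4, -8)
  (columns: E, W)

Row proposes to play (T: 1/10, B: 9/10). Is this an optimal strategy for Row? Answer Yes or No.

Against E this mix gives (1/10)·(-11) + (9/10)·(-4) = -47/10.
Against W this mix gives (1/10)·5 + (9/10)·(-8) = -67/10.
Column will play W, holding Row to -67/10. Shifting weight toward the row that does better against W would raise this floor (the equalizing mix achieves -27/5 against both W and E), so the proposed strategy is not optimal.

No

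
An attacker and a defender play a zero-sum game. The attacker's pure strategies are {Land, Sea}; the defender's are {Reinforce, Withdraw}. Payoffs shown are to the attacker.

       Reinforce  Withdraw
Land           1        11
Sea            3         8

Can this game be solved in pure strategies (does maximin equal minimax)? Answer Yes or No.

Yes

Row minima: Land → 1, Sea → 3; maximin = 3.
Column maxima: Reinforce → 3, Withdraw → 11; minimax = 3.
maximin = minimax = 3, so a saddle point exists.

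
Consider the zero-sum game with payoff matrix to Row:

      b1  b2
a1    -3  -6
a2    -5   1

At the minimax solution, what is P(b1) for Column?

Row minima: a1 → -6, a2 → -5; maximin = -5.
Column maxima: b1 → -3, b2 → 1; minimax = -3.
-5 ≠ -3, so there is no saddle point; optimal play is mixed.
Let Row play a1 with probability p. Expected payoff against b1: (-3)p + (-5)(1−p) = 2p − 5; against b2: (-6)p + 1(1−p) = −7p + 1.
Setting these equal: 2p − 5 = −7p + 1 ⇒ 9p = 6 ⇒ p = 2/3, and the value is (2)·(2/3) − 5 = -11/3.
For Column: with q = P(b1), equating a1's and a2's payoffs gives 3q − 6 = −6q + 1 ⇒ q = 7/9.

7/9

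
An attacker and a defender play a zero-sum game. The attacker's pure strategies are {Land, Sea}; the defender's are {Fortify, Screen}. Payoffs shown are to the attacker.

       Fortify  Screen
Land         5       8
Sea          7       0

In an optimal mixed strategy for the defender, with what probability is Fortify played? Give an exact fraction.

Row minima: Land → 5, Sea → 0; maximin = 5.
Column maxima: Fortify → 7, Screen → 8; minimax = 7.
5 ≠ 7, so there is no saddle point; optimal play is mixed.
Let the attacker play Land with probability p. Expected payoff against Fortify: 5p + 7(1−p) = −2p + 7; against Screen: 8p + 0(1−p) = 8p.
Setting these equal: −2p + 7 = 8p ⇒ −10p = -7 ⇒ p = 7/10, and the value is (-2)·(7/10) + 7 = 28/5.
For the defender: with q = P(Fortify), equating Land's and Sea's payoffs gives −3q + 8 = 7q ⇒ q = 4/5.

4/5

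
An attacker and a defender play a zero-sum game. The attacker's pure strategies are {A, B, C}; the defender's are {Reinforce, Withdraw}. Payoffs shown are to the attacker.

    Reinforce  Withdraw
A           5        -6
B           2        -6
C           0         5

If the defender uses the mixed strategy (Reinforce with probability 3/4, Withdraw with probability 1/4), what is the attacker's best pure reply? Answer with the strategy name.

Expected payoff of A: (3/4)·5 + (1/4)·(-6) = 9/4.
Expected payoff of B: (3/4)·2 + (1/4)·(-6) = 0.
Expected payoff of C: (3/4)·0 + (1/4)·5 = 5/4.
The largest is 9/4, so the attacker's best response is A.

A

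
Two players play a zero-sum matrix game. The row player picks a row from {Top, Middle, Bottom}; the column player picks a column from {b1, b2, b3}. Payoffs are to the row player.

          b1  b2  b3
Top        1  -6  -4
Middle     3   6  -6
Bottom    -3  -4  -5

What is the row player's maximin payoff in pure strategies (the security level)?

Row minima: Top → -6, Middle → -6, Bottom → -5.
The best of these is -5.

-5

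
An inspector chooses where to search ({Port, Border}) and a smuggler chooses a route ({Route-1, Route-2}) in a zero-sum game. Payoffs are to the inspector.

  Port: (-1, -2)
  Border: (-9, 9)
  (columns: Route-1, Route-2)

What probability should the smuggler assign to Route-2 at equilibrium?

Row minima: Port → -2, Border → -9; maximin = -2.
Column maxima: Route-1 → -1, Route-2 → 9; minimax = -1.
-2 ≠ -1, so there is no saddle point; optimal play is mixed.
Let the inspector play Port with probability p. Expected payoff against Route-1: (-1)p + (-9)(1−p) = 8p − 9; against Route-2: (-2)p + 9(1−p) = −11p + 9.
Setting these equal: 8p − 9 = −11p + 9 ⇒ 19p = 18 ⇒ p = 18/19, and the value is (8)·(18/19) − 9 = -27/19.
For the smuggler: with q = P(Route-1), equating Port's and Border's payoffs gives q − 2 = −18q + 9 ⇒ q = 11/19.

8/19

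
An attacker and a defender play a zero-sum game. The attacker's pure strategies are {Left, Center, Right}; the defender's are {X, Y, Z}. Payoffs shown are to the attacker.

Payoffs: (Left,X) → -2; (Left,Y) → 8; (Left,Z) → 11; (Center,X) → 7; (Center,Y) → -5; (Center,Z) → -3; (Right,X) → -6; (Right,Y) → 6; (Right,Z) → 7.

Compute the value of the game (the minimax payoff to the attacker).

23/11

Row minima: Left → -2, Center → -5, Right → -6; maximin = -2.
Column maxima: X → 7, Y → 8, Z → 11; minimax = 7.
-2 ≠ 7, so there is no saddle point; optimal play is mixed.
Right is strictly dominated by Left, so the attacker never plays it.
Z is strictly dominated by Y (it gives the attacker strictly more in every row), so the defender never plays it.
On the remaining 2×2 (Left, Center vs X, Y):
Let the attacker play Left with probability p. Expected payoff against X: (-2)p + 7(1−p) = −9p + 7; against Y: 8p + (-5)(1−p) = 13p − 5.
Setting these equal: −9p + 7 = 13p − 5 ⇒ −22p = -12 ⇒ p = 6/11, and the value is (-9)·(6/11) + 7 = 23/11.
For the defender: with q = P(X), equating Left's and Center's payoffs gives −10q + 8 = 12q − 5 ⇒ q = 13/22.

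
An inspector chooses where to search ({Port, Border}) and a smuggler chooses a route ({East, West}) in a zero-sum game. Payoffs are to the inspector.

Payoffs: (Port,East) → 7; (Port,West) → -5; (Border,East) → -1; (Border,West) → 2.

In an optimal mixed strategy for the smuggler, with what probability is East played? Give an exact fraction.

7/15

Row minima: Port → -5, Border → -1; maximin = -1.
Column maxima: East → 7, West → 2; minimax = 2.
-1 ≠ 2, so there is no saddle point; optimal play is mixed.
Let the inspector play Port with probability p. Expected payoff against East: 7p + (-1)(1−p) = 8p − 1; against West: (-5)p + 2(1−p) = −7p + 2.
Setting these equal: 8p − 1 = −7p + 2 ⇒ 15p = 3 ⇒ p = 1/5, and the value is (8)·(1/5) − 1 = 3/5.
For the smuggler: with q = P(East), equating Port's and Border's payoffs gives 12q − 5 = −3q + 2 ⇒ q = 7/15.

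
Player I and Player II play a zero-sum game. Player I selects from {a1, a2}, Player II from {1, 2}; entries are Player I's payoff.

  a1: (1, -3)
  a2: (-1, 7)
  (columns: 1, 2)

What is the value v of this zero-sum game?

1/3

Row minima: a1 → -3, a2 → -1; maximin = -1.
Column maxima: 1 → 1, 2 → 7; minimax = 1.
-1 ≠ 1, so there is no saddle point; optimal play is mixed.
Let Player I play a1 with probability p. Expected payoff against 1: 1p + (-1)(1−p) = 2p − 1; against 2: (-3)p + 7(1−p) = −10p + 7.
Setting these equal: 2p − 1 = −10p + 7 ⇒ 12p = 8 ⇒ p = 2/3, and the value is (2)·(2/3) − 1 = 1/3.
For Player II: with q = P(1), equating a1's and a2's payoffs gives 4q − 3 = −8q + 7 ⇒ q = 5/6.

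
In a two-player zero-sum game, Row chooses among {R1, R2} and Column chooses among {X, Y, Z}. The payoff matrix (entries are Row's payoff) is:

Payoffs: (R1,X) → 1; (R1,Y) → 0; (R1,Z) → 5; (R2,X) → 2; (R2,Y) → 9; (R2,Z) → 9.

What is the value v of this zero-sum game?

Row minima: R1 → 0, R2 → 2; maximin = 2.
Column maxima: X → 2, Y → 9, Z → 9; minimax = 2.
Since maximin = minimax = 2, there is a saddle point and the value is 2.

2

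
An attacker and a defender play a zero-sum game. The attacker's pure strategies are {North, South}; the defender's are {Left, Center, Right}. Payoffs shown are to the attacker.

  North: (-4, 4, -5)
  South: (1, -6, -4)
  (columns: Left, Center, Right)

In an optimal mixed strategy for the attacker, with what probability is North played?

Row minima: North → -5, South → -6; maximin = -5.
Column maxima: Left → 1, Center → 4, Right → -4; minimax = -4.
-5 ≠ -4, so there is no saddle point; optimal play is mixed.
Left is strictly dominated by Right (it gives the attacker strictly more in every row), so the defender never plays it.
On the remaining 2×2 (North, South vs Center, Right):
Let the attacker play North with probability p. Expected payoff against Center: 4p + (-6)(1−p) = 10p − 6; against Right: (-5)p + (-4)(1−p) = −p − 4.
Setting these equal: 10p − 6 = −p − 4 ⇒ 11p = 2 ⇒ p = 2/11, and the value is (10)·(2/11) − 6 = -46/11.
For the defender: with q = P(Center), equating North's and South's payoffs gives 9q − 5 = −2q − 4 ⇒ q = 1/11.

2/11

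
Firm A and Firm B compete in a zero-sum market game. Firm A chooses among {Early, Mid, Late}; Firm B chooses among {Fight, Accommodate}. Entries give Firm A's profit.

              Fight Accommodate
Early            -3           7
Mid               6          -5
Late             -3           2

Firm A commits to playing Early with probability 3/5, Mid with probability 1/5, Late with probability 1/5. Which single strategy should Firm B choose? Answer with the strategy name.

Fight

If Firm B plays Fight, Firm A's expected payoff is (3/5)·(-3) + (1/5)·6 + (1/5)·(-3) = -6/5.
If Firm B plays Accommodate, Firm A's expected payoff is (3/5)·7 + (1/5)·(-5) + (1/5)·2 = 18/5.
Firm B minimizes Firm A's payoff; the smallest is -6/5, so the best response is Fight.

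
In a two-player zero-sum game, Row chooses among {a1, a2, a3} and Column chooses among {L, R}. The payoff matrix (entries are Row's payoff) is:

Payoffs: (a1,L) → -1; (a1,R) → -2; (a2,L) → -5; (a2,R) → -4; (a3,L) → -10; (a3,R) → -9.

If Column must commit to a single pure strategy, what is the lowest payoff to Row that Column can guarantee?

Column maxima: L → -1, R → -2.
The smallest of these is -2.

-2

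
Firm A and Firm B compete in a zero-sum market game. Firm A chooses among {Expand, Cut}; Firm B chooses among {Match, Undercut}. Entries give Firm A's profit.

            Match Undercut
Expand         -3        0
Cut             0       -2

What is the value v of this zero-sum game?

-6/5

Row minima: Expand → -3, Cut → -2; maximin = -2.
Column maxima: Match → 0, Undercut → 0; minimax = 0.
-2 ≠ 0, so there is no saddle point; optimal play is mixed.
Let Firm A play Expand with probability p. Expected payoff against Match: (-3)p + 0(1−p) = −3p; against Undercut: 0p + (-2)(1−p) = 2p − 2.
Setting these equal: −3p = 2p − 2 ⇒ −5p = -2 ⇒ p = 2/5, and the value is (-3)·(2/5) = -6/5.
For Firm B: with q = P(Match), equating Expand's and Cut's payoffs gives −3q = 2q − 2 ⇒ q = 2/5.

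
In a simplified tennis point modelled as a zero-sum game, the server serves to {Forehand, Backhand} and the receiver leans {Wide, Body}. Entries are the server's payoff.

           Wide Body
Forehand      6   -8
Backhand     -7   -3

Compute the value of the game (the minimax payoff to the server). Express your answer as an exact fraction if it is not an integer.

Row minima: Forehand → -8, Backhand → -7; maximin = -7.
Column maxima: Wide → 6, Body → -3; minimax = -3.
-7 ≠ -3, so there is no saddle point; optimal play is mixed.
Let the server play Forehand with probability p. Expected payoff against Wide: 6p + (-7)(1−p) = 13p − 7; against Body: (-8)p + (-3)(1−p) = −5p − 3.
Setting these equal: 13p − 7 = −5p − 3 ⇒ 18p = 4 ⇒ p = 2/9, and the value is (13)·(2/9) − 7 = -37/9.
For the receiver: with q = P(Wide), equating Forehand's and Backhand's payoffs gives 14q − 8 = −4q − 3 ⇒ q = 5/18.

-37/9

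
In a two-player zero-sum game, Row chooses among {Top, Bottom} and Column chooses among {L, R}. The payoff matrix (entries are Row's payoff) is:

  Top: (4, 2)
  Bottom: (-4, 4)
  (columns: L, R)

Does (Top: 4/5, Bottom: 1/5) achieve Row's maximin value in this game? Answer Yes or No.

Against L this mix gives (4/5)·4 + (1/5)·(-4) = 12/5.
Against R this mix gives (4/5)·2 + (1/5)·4 = 12/5.
All of Column's active replies (L, R) yield 12/5, and no column does worse for Row. The mix makes Column indifferent and guarantees 12/5, so it is optimal.

Yes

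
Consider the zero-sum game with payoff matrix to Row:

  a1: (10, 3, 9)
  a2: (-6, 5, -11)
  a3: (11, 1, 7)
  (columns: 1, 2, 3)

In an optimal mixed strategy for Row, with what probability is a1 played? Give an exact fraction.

Row minima: a1 → 3, a2 → -11, a3 → 1; maximin = 3.
Column maxima: 1 → 11, 2 → 5, 3 → 9; minimax = 5.
3 ≠ 5, so there is no saddle point; optimal play is mixed.
1 is strictly dominated by 3 (it gives Row strictly more in every row), so Column never plays it.
With 1 eliminated, a3 is strictly dominated by a1 (a1 gives Row strictly more in every remaining column), so Row never plays it.
On the remaining 2×2 (a1, a2 vs 2, 3):
Let Row play a1 with probability p. Expected payoff against 2: 3p + 5(1−p) = −2p + 5; against 3: 9p + (-11)(1−p) = 20p − 11.
Setting these equal: −2p + 5 = 20p − 11 ⇒ −22p = -16 ⇒ p = 8/11, and the value is (-2)·(8/11) + 5 = 39/11.
For Column: with q = P(2), equating a1's and a2's payoffs gives −6q + 9 = 16q − 11 ⇒ q = 10/11.

8/11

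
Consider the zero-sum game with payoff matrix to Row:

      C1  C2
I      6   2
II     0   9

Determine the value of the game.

Row minima: I → 2, II → 0; maximin = 2.
Column maxima: C1 → 6, C2 → 9; minimax = 6.
2 ≠ 6, so there is no saddle point; optimal play is mixed.
Let Row play I with probability p. Expected payoff against C1: 6p + 0(1−p) = 6p; against C2: 2p + 9(1−p) = −7p + 9.
Setting these equal: 6p = −7p + 9 ⇒ 13p = 9 ⇒ p = 9/13, and the value is (6)·(9/13) = 54/13.
For Column: with q = P(C1), equating I's and II's payoffs gives 4q + 2 = −9q + 9 ⇒ q = 7/13.

54/13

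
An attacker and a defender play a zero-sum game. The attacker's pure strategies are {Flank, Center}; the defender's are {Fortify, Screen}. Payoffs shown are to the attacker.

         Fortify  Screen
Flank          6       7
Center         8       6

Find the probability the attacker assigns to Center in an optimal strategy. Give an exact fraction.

1/3

Row minima: Flank → 6, Center → 6; maximin = 6.
Column maxima: Fortify → 8, Screen → 7; minimax = 7.
6 ≠ 7, so there is no saddle point; optimal play is mixed.
Let the attacker play Flank with probability p. Expected payoff against Fortify: 6p + 8(1−p) = −2p + 8; against Screen: 7p + 6(1−p) = p + 6.
Setting these equal: −2p + 8 = p + 6 ⇒ −3p = -2 ⇒ p = 2/3, and the value is (-2)·(2/3) + 8 = 20/3.
For the defender: with q = P(Fortify), equating Flank's and Center's payoffs gives −q + 7 = 2q + 6 ⇒ q = 1/3.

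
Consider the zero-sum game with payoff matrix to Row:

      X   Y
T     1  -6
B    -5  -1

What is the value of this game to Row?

-31/11

Row minima: T → -6, B → -5; maximin = -5.
Column maxima: X → 1, Y → -1; minimax = -1.
-5 ≠ -1, so there is no saddle point; optimal play is mixed.
Let Row play T with probability p. Expected payoff against X: 1p + (-5)(1−p) = 6p − 5; against Y: (-6)p + (-1)(1−p) = −5p − 1.
Setting these equal: 6p − 5 = −5p − 1 ⇒ 11p = 4 ⇒ p = 4/11, and the value is (6)·(4/11) − 5 = -31/11.
For Column: with q = P(X), equating T's and B's payoffs gives 7q − 6 = −4q − 1 ⇒ q = 5/11.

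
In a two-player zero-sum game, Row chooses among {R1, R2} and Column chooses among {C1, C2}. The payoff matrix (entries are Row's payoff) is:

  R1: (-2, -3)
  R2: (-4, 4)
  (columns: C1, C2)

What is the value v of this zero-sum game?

-20/9

Row minima: R1 → -3, R2 → -4; maximin = -3.
Column maxima: C1 → -2, C2 → 4; minimax = -2.
-3 ≠ -2, so there is no saddle point; optimal play is mixed.
Let Row play R1 with probability p. Expected payoff against C1: (-2)p + (-4)(1−p) = 2p − 4; against C2: (-3)p + 4(1−p) = −7p + 4.
Setting these equal: 2p − 4 = −7p + 4 ⇒ 9p = 8 ⇒ p = 8/9, and the value is (2)·(8/9) − 4 = -20/9.
For Column: with q = P(C1), equating R1's and R2's payoffs gives q − 3 = −8q + 4 ⇒ q = 7/9.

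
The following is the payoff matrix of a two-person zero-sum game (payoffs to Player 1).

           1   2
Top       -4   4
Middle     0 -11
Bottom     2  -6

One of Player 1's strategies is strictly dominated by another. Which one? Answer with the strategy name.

Bottom gives a strictly higher payoff than Middle against every column: 2 > 0, -6 > -11.
So Middle is strictly dominated and Player 1 never plays it.

Middle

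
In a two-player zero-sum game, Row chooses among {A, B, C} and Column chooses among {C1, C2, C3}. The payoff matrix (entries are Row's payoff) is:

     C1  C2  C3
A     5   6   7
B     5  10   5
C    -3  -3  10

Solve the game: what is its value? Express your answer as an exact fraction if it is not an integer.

5

Row minima: A → 5, B → 5, C → -3; maximin = 5.
Column maxima: C1 → 5, C2 → 10, C3 → 10; minimax = 5.
Since maximin = minimax = 5, there is a saddle point and the value is 5.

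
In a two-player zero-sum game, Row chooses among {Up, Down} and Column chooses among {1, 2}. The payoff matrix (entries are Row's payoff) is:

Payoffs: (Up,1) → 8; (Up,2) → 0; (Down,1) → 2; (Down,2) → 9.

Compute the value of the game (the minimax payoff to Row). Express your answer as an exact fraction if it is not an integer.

24/5

Row minima: Up → 0, Down → 2; maximin = 2.
Column maxima: 1 → 8, 2 → 9; minimax = 8.
2 ≠ 8, so there is no saddle point; optimal play is mixed.
Let Row play Up with probability p. Expected payoff against 1: 8p + 2(1−p) = 6p + 2; against 2: 0p + 9(1−p) = −9p + 9.
Setting these equal: 6p + 2 = −9p + 9 ⇒ 15p = 7 ⇒ p = 7/15, and the value is (6)·(7/15) + 2 = 24/5.
For Column: with q = P(1), equating Up's and Down's payoffs gives 8q = −7q + 9 ⇒ q = 3/5.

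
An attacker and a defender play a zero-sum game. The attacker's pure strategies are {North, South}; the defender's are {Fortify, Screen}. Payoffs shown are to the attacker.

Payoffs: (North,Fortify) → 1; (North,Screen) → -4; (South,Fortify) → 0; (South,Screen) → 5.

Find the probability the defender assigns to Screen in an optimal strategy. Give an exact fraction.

Row minima: North → -4, South → 0; maximin = 0.
Column maxima: Fortify → 1, Screen → 5; minimax = 1.
0 ≠ 1, so there is no saddle point; optimal play is mixed.
Let the attacker play North with probability p. Expected payoff against Fortify: 1p + 0(1−p) = p; against Screen: (-4)p + 5(1−p) = −9p + 5.
Setting these equal: p = −9p + 5 ⇒ 10p = 5 ⇒ p = 1/2, and the value is (1)·(1/2) = 1/2.
For the defender: with q = P(Fortify), equating North's and South's payoffs gives 5q − 4 = −5q + 5 ⇒ q = 9/10.

1/10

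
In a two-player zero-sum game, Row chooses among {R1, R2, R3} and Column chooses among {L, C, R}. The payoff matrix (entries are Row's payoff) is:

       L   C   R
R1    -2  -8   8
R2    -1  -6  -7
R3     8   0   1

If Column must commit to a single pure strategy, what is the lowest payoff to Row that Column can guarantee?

Column maxima: L → 8, C → 0, R → 8.
The smallest of these is 0.

0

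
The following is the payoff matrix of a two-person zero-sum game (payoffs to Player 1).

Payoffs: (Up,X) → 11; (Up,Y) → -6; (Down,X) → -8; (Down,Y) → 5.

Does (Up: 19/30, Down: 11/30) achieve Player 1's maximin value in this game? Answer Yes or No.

Against X this mix gives (19/30)·11 + (11/30)·(-8) = 121/30.
Against Y this mix gives (19/30)·(-6) + (11/30)·5 = -59/30.
Player 2 will play Y, holding Player 1 to -59/30. Shifting weight toward the row that does better against Y would raise this floor (the equalizing mix achieves 7/30 against both Y and X), so the proposed strategy is not optimal.

No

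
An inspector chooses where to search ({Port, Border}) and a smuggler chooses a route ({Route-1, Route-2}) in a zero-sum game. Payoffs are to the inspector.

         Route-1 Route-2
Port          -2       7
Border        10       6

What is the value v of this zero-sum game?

82/13

Row minima: Port → -2, Border → 6; maximin = 6.
Column maxima: Route-1 → 10, Route-2 → 7; minimax = 7.
6 ≠ 7, so there is no saddle point; optimal play is mixed.
Let the inspector play Port with probability p. Expected payoff against Route-1: (-2)p + 10(1−p) = −12p + 10; against Route-2: 7p + 6(1−p) = p + 6.
Setting these equal: −12p + 10 = p + 6 ⇒ −13p = -4 ⇒ p = 4/13, and the value is (-12)·(4/13) + 10 = 82/13.
For the smuggler: with q = P(Route-1), equating Port's and Border's payoffs gives −9q + 7 = 4q + 6 ⇒ q = 1/13.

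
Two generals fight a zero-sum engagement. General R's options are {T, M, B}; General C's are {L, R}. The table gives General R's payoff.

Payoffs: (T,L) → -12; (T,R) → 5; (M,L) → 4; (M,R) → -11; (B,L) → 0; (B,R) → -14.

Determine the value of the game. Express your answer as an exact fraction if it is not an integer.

Row minima: T → -12, M → -11, B → -14; maximin = -11.
Column maxima: L → 4, R → 5; minimax = 4.
-11 ≠ 4, so there is no saddle point; optimal play is mixed.
B is strictly dominated by M, so General R never plays it.
On the remaining 2×2 (T, M vs L, R):
Let General R play T with probability p. Expected payoff against L: (-12)p + 4(1−p) = −16p + 4; against R: 5p + (-11)(1−p) = 16p − 11.
Setting these equal: −16p + 4 = 16p − 11 ⇒ −32p = -15 ⇒ p = 15/32, and the value is (-16)·(15/32) + 4 = -7/2.
For General C: with q = P(L), equating T's and M's payoffs gives −17q + 5 = 15q − 11 ⇒ q = 1/2.

-7/2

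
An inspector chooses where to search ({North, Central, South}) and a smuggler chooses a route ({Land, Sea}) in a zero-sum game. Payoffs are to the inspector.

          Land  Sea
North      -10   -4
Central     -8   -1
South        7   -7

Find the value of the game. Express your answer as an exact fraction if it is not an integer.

Row minima: North → -10, Central → -8, South → -7; maximin = -7.
Column maxima: Land → 7, Sea → -1; minimax = -1.
-7 ≠ -1, so there is no saddle point; optimal play is mixed.
North is strictly dominated by Central, so the inspector never plays it.
On the remaining 2×2 (Central, South vs Land, Sea):
Let the inspector play Central with probability p. Expected payoff against Land: (-8)p + 7(1−p) = −15p + 7; against Sea: (-1)p + (-7)(1−p) = 6p − 7.
Setting these equal: −15p + 7 = 6p − 7 ⇒ −21p = -14 ⇒ p = 2/3, and the value is (-15)·(2/3) + 7 = -3.
For the smuggler: with q = P(Land), equating Central's and South's payoffs gives −7q − 1 = 14q − 7 ⇒ q = 2/7.

-3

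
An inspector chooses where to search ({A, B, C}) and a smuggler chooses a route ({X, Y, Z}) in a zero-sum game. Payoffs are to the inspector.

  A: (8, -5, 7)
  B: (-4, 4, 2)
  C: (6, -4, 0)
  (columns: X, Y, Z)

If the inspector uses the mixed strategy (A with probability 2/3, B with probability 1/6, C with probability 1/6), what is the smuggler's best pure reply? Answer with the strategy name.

Y

If the smuggler plays X, the inspector's expected payoff is (2/3)·8 + (1/6)·(-4) + (1/6)·6 = 17/3.
If the smuggler plays Y, the inspector's expected payoff is (2/3)·(-5) + (1/6)·4 + (1/6)·(-4) = -10/3.
If the smuggler plays Z, the inspector's expected payoff is (2/3)·7 + (1/6)·2 + (1/6)·0 = 5.
The smuggler minimizes the inspector's payoff; the smallest is -10/3, so the best response is Y.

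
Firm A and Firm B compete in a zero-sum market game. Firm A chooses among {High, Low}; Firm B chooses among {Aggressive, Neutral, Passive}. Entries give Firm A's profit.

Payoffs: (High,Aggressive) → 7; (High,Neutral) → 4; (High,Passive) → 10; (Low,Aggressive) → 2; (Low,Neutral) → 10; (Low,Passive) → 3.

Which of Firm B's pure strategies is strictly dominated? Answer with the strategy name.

Passive

Aggressive holds Firm A's payoff strictly below Passive in every row: 7 < 10, 2 < 3.
So Passive is strictly dominated for Firm B.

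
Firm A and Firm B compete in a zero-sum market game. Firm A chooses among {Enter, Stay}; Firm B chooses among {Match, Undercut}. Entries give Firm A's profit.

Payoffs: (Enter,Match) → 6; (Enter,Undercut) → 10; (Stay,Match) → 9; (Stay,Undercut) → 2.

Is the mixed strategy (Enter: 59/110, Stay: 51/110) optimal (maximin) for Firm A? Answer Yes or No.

Against Match this mix gives (59/110)·6 + (51/110)·9 = 813/110.
Against Undercut this mix gives (59/110)·10 + (51/110)·2 = 346/55.
Firm B will play Undercut, holding Firm A to 346/55. Shifting weight toward the row that does better against Undercut would raise this floor (the equalizing mix achieves 78/11 against both Undercut and Match), so the proposed strategy is not optimal.

No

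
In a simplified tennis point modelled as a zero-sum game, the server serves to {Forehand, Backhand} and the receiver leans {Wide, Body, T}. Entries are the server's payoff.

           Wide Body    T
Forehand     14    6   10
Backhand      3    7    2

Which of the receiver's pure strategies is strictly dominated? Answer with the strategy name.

Wide

T holds the server's payoff strictly below Wide in every row: 10 < 14, 2 < 3.
So Wide is strictly dominated for the receiver.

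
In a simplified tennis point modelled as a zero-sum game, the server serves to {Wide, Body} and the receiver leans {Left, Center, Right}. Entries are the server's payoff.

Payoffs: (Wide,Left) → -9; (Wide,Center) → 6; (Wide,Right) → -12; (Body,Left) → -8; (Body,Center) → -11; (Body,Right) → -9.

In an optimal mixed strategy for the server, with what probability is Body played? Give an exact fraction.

Row minima: Wide → -12, Body → -11; maximin = -11.
Column maxima: Left → -8, Center → 6, Right → -9; minimax = -9.
-11 ≠ -9, so there is no saddle point; optimal play is mixed.
Left is strictly dominated by Right (it gives the server strictly more in every row), so the receiver never plays it.
On the remaining 2×2 (Wide, Body vs Center, Right):
Let the server play Wide with probability p. Expected payoff against Center: 6p + (-11)(1−p) = 17p − 11; against Right: (-12)p + (-9)(1−p) = −3p − 9.
Setting these equal: 17p − 11 = −3p − 9 ⇒ 20p = 2 ⇒ p = 1/10, and the value is (17)·(1/10) − 11 = -93/10.
For the receiver: with q = P(Center), equating Wide's and Body's payoffs gives 18q − 12 = −2q − 9 ⇒ q = 3/20.

9/10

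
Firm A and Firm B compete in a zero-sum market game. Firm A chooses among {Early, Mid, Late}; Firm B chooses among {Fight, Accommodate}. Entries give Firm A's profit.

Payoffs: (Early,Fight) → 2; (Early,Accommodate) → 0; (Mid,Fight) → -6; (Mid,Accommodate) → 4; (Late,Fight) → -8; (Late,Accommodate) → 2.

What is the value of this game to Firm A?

Row minima: Early → 0, Mid → -6, Late → -8; maximin = 0.
Column maxima: Fight → 2, Accommodate → 4; minimax = 2.
0 ≠ 2, so there is no saddle point; optimal play is mixed.
Late is strictly dominated by Mid, so Firm A never plays it.
On the remaining 2×2 (Early, Mid vs Fight, Accommodate):
Let Firm A play Early with probability p. Expected payoff against Fight: 2p + (-6)(1−p) = 8p − 6; against Accommodate: 0p + 4(1−p) = −4p + 4.
Setting these equal: 8p − 6 = −4p + 4 ⇒ 12p = 10 ⇒ p = 5/6, and the value is (8)·(5/6) − 6 = 2/3.
For Firm B: with q = P(Fight), equating Early's and Mid's payoffs gives 2q = −10q + 4 ⇒ q = 1/3.

2/3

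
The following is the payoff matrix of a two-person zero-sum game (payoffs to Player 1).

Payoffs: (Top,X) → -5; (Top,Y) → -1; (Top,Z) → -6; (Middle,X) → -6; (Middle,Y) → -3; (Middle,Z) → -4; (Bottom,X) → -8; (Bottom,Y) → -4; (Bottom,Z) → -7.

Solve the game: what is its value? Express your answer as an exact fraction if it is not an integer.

-16/3

Row minima: Top → -6, Middle → -6, Bottom → -8; maximin = -6.
Column maxima: X → -5, Y → -1, Z → -4; minimax = -5.
-6 ≠ -5, so there is no saddle point; optimal play is mixed.
Bottom is strictly dominated by Top, so Player 1 never plays it.
Y is strictly dominated by X (it gives Player 1 strictly more in every row), so Player 2 never plays it.
On the remaining 2×2 (Top, Middle vs X, Z):
Let Player 1 play Top with probability p. Expected payoff against X: (-5)p + (-6)(1−p) = p − 6; against Z: (-6)p + (-4)(1−p) = −2p − 4.
Setting these equal: p − 6 = −2p − 4 ⇒ 3p = 2 ⇒ p = 2/3, and the value is (1)·(2/3) − 6 = -16/3.
For Player 2: with q = P(X), equating Top's and Middle's payoffs gives q − 6 = −2q − 4 ⇒ q = 2/3.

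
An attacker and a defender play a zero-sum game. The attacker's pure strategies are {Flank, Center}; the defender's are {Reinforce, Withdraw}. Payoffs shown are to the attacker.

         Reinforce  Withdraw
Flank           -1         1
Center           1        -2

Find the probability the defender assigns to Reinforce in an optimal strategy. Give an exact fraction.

Row minima: Flank → -1, Center → -2; maximin = -1.
Column maxima: Reinforce → 1, Withdraw → 1; minimax = 1.
-1 ≠ 1, so there is no saddle point; optimal play is mixed.
Let the attacker play Flank with probability p. Expected payoff against Reinforce: (-1)p + 1(1−p) = −2p + 1; against Withdraw: 1p + (-2)(1−p) = 3p − 2.
Setting these equal: −2p + 1 = 3p − 2 ⇒ −5p = -3 ⇒ p = 3/5, and the value is (-2)·(3/5) + 1 = -1/5.
For the defender: with q = P(Reinforce), equating Flank's and Center's payoffs gives −2q + 1 = 3q − 2 ⇒ q = 3/5.

3/5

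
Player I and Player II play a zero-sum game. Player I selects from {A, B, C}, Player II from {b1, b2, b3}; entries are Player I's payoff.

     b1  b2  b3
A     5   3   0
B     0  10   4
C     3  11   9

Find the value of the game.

Row minima: A → 0, B → 0, C → 3; maximin = 3.
Column maxima: b1 → 5, b2 → 11, b3 → 9; minimax = 5.
3 ≠ 5, so there is no saddle point; optimal play is mixed.
B is strictly dominated by C, so Player I never plays it.
b2 is strictly dominated by b3 (it gives Player I strictly more in every row), so Player II never plays it.
On the remaining 2×2 (A, C vs b1, b3):
Let Player I play A with probability p. Expected payoff against b1: 5p + 3(1−p) = 2p + 3; against b3: 0p + 9(1−p) = −9p + 9.
Setting these equal: 2p + 3 = −9p + 9 ⇒ 11p = 6 ⇒ p = 6/11, and the value is (2)·(6/11) + 3 = 45/11.
For Player II: with q = P(b1), equating A's and C's payoffs gives 5q = −6q + 9 ⇒ q = 9/11.

45/11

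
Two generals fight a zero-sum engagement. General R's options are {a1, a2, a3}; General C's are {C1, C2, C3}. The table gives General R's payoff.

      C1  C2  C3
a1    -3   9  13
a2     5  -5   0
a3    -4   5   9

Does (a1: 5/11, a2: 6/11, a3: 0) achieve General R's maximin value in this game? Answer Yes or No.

Yes

Against C1 this mix gives (5/11)·(-3) + (6/11)·5 = 15/11.
Against C2 this mix gives (5/11)·9 + (6/11)·(-5) = 15/11.
Against C3 this mix gives (5/11)·13 + (6/11)·0 = 65/11.
All of General C's active replies (C1, C2) yield 15/11, and no column does worse for General R. The mix makes General C indifferent and guarantees 15/11, so it is optimal.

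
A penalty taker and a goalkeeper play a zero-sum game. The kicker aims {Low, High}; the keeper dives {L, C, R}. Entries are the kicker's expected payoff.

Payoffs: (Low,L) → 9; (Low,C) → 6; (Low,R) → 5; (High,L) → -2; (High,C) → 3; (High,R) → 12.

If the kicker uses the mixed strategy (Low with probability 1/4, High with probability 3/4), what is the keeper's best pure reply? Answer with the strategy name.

L

If the keeper plays L, the kicker's expected payoff is (1/4)·9 + (3/4)·(-2) = 3/4.
If the keeper plays C, the kicker's expected payoff is (1/4)·6 + (3/4)·3 = 15/4.
If the keeper plays R, the kicker's expected payoff is (1/4)·5 + (3/4)·12 = 41/4.
The keeper minimizes the kicker's payoff; the smallest is 3/4, so the best response is L.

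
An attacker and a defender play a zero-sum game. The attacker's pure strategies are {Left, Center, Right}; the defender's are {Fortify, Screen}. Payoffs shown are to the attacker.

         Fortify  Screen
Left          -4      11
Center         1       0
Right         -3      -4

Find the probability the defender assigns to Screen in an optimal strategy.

Row minima: Left → -4, Center → 0, Right → -4; maximin = 0.
Column maxima: Fortify → 1, Screen → 11; minimax = 1.
0 ≠ 1, so there is no saddle point; optimal play is mixed.
Right is strictly dominated by Center, so the attacker never plays it.
On the remaining 2×2 (Left, Center vs Fortify, Screen):
Let the attacker play Left with probability p. Expected payoff against Fortify: (-4)p + 1(1−p) = −5p + 1; against Screen: 11p + 0(1−p) = 11p.
Setting these equal: −5p + 1 = 11p ⇒ −16p = -1 ⇒ p = 1/16, and the value is (-5)·(1/16) + 1 = 11/16.
For the defender: with q = P(Fortify), equating Left's and Center's payoffs gives −15q + 11 = q ⇒ q = 11/16.

5/16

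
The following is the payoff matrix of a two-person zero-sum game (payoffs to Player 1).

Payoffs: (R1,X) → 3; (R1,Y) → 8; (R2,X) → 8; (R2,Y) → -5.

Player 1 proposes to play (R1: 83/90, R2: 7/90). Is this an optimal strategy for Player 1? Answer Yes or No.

No

Against X this mix gives (83/90)·3 + (7/90)·8 = 61/18.
Against Y this mix gives (83/90)·8 + (7/90)·(-5) = 629/90.
Player 2 will play X, holding Player 1 to 61/18. Shifting weight toward the row that does better against X would raise this floor (the equalizing mix achieves 79/18 against both X and Y), so the proposed strategy is not optimal.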